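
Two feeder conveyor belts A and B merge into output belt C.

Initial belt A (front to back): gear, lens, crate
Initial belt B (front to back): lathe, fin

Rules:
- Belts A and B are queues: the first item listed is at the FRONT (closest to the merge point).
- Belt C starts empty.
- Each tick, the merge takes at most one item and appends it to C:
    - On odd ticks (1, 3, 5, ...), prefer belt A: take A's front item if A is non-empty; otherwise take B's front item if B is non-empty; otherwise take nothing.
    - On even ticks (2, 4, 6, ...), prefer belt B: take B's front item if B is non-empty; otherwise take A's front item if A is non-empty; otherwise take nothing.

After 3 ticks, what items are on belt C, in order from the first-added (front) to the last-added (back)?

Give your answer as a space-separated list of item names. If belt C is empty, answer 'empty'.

Tick 1: prefer A, take gear from A; A=[lens,crate] B=[lathe,fin] C=[gear]
Tick 2: prefer B, take lathe from B; A=[lens,crate] B=[fin] C=[gear,lathe]
Tick 3: prefer A, take lens from A; A=[crate] B=[fin] C=[gear,lathe,lens]

Answer: gear lathe lens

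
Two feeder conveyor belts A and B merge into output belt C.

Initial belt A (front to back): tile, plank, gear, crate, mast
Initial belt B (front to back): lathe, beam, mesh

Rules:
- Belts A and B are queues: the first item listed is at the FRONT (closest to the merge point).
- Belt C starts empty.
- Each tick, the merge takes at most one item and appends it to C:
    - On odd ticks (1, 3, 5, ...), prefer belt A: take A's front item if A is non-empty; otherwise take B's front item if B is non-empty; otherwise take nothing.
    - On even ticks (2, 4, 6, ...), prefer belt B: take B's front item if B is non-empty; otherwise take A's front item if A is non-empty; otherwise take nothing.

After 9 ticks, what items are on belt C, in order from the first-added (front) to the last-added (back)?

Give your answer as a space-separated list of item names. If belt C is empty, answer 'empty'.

Answer: tile lathe plank beam gear mesh crate mast

Derivation:
Tick 1: prefer A, take tile from A; A=[plank,gear,crate,mast] B=[lathe,beam,mesh] C=[tile]
Tick 2: prefer B, take lathe from B; A=[plank,gear,crate,mast] B=[beam,mesh] C=[tile,lathe]
Tick 3: prefer A, take plank from A; A=[gear,crate,mast] B=[beam,mesh] C=[tile,lathe,plank]
Tick 4: prefer B, take beam from B; A=[gear,crate,mast] B=[mesh] C=[tile,lathe,plank,beam]
Tick 5: prefer A, take gear from A; A=[crate,mast] B=[mesh] C=[tile,lathe,plank,beam,gear]
Tick 6: prefer B, take mesh from B; A=[crate,mast] B=[-] C=[tile,lathe,plank,beam,gear,mesh]
Tick 7: prefer A, take crate from A; A=[mast] B=[-] C=[tile,lathe,plank,beam,gear,mesh,crate]
Tick 8: prefer B, take mast from A; A=[-] B=[-] C=[tile,lathe,plank,beam,gear,mesh,crate,mast]
Tick 9: prefer A, both empty, nothing taken; A=[-] B=[-] C=[tile,lathe,plank,beam,gear,mesh,crate,mast]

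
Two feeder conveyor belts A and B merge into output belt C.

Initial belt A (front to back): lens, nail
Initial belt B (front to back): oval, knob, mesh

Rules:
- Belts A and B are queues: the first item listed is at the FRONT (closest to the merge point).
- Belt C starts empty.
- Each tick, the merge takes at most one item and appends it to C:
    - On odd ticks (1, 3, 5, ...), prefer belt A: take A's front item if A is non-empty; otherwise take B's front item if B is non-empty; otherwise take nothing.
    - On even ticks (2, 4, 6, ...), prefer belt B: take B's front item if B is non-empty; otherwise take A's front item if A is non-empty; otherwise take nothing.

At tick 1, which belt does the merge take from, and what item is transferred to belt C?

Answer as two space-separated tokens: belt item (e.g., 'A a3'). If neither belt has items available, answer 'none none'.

Answer: A lens

Derivation:
Tick 1: prefer A, take lens from A; A=[nail] B=[oval,knob,mesh] C=[lens]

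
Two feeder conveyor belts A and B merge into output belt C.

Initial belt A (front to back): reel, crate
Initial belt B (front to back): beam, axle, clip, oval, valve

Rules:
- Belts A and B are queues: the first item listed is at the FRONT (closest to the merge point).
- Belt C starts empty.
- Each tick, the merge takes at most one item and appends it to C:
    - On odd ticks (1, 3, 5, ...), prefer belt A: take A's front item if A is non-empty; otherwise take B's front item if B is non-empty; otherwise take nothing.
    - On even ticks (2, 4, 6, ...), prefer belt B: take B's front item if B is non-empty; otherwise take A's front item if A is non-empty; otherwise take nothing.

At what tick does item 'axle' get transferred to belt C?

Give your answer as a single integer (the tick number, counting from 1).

Answer: 4

Derivation:
Tick 1: prefer A, take reel from A; A=[crate] B=[beam,axle,clip,oval,valve] C=[reel]
Tick 2: prefer B, take beam from B; A=[crate] B=[axle,clip,oval,valve] C=[reel,beam]
Tick 3: prefer A, take crate from A; A=[-] B=[axle,clip,oval,valve] C=[reel,beam,crate]
Tick 4: prefer B, take axle from B; A=[-] B=[clip,oval,valve] C=[reel,beam,crate,axle]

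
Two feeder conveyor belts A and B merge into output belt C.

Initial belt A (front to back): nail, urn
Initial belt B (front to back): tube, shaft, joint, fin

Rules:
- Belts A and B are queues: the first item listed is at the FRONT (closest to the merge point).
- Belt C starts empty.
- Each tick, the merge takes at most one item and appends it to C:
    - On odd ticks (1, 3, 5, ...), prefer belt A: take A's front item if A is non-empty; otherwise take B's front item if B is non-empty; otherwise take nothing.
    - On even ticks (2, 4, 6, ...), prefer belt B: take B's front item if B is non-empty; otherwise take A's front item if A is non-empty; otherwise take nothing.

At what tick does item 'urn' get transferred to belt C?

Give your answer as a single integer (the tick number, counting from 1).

Answer: 3

Derivation:
Tick 1: prefer A, take nail from A; A=[urn] B=[tube,shaft,joint,fin] C=[nail]
Tick 2: prefer B, take tube from B; A=[urn] B=[shaft,joint,fin] C=[nail,tube]
Tick 3: prefer A, take urn from A; A=[-] B=[shaft,joint,fin] C=[nail,tube,urn]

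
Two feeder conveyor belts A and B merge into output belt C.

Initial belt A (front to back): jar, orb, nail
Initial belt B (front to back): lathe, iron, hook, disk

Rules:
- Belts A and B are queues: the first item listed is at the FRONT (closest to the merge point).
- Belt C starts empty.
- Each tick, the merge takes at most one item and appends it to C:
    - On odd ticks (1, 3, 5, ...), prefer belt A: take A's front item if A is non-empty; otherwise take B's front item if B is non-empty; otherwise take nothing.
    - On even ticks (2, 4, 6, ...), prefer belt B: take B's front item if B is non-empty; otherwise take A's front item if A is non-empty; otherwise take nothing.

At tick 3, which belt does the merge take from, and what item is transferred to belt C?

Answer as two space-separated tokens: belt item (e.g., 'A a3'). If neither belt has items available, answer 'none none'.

Answer: A orb

Derivation:
Tick 1: prefer A, take jar from A; A=[orb,nail] B=[lathe,iron,hook,disk] C=[jar]
Tick 2: prefer B, take lathe from B; A=[orb,nail] B=[iron,hook,disk] C=[jar,lathe]
Tick 3: prefer A, take orb from A; A=[nail] B=[iron,hook,disk] C=[jar,lathe,orb]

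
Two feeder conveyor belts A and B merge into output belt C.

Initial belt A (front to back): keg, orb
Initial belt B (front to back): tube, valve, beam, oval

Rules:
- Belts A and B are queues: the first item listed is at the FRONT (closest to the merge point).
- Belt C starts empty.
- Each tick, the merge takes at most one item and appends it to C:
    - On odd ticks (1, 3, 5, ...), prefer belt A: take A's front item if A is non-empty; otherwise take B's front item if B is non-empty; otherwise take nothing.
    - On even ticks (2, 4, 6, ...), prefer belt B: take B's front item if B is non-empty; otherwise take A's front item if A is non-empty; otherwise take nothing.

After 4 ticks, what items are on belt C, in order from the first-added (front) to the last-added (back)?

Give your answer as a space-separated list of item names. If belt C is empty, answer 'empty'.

Tick 1: prefer A, take keg from A; A=[orb] B=[tube,valve,beam,oval] C=[keg]
Tick 2: prefer B, take tube from B; A=[orb] B=[valve,beam,oval] C=[keg,tube]
Tick 3: prefer A, take orb from A; A=[-] B=[valve,beam,oval] C=[keg,tube,orb]
Tick 4: prefer B, take valve from B; A=[-] B=[beam,oval] C=[keg,tube,orb,valve]

Answer: keg tube orb valve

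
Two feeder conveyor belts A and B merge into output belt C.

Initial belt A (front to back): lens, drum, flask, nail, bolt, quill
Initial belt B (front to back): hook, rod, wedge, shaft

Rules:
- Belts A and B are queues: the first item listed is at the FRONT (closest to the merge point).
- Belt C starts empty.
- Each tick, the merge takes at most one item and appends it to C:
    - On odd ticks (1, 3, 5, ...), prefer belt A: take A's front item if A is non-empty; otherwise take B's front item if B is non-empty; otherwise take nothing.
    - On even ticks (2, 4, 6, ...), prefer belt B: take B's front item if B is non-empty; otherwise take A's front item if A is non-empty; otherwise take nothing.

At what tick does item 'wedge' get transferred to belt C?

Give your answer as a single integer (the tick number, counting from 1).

Answer: 6

Derivation:
Tick 1: prefer A, take lens from A; A=[drum,flask,nail,bolt,quill] B=[hook,rod,wedge,shaft] C=[lens]
Tick 2: prefer B, take hook from B; A=[drum,flask,nail,bolt,quill] B=[rod,wedge,shaft] C=[lens,hook]
Tick 3: prefer A, take drum from A; A=[flask,nail,bolt,quill] B=[rod,wedge,shaft] C=[lens,hook,drum]
Tick 4: prefer B, take rod from B; A=[flask,nail,bolt,quill] B=[wedge,shaft] C=[lens,hook,drum,rod]
Tick 5: prefer A, take flask from A; A=[nail,bolt,quill] B=[wedge,shaft] C=[lens,hook,drum,rod,flask]
Tick 6: prefer B, take wedge from B; A=[nail,bolt,quill] B=[shaft] C=[lens,hook,drum,rod,flask,wedge]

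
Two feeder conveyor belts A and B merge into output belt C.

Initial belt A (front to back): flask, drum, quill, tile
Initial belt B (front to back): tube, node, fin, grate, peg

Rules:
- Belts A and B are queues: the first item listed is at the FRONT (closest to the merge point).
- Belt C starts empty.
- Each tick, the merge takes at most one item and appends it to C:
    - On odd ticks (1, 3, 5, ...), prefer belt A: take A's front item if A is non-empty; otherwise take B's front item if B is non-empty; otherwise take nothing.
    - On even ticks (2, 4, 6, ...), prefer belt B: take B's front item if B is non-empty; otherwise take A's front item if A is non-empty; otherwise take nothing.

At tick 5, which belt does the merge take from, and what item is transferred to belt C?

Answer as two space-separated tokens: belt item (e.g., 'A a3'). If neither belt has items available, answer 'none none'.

Answer: A quill

Derivation:
Tick 1: prefer A, take flask from A; A=[drum,quill,tile] B=[tube,node,fin,grate,peg] C=[flask]
Tick 2: prefer B, take tube from B; A=[drum,quill,tile] B=[node,fin,grate,peg] C=[flask,tube]
Tick 3: prefer A, take drum from A; A=[quill,tile] B=[node,fin,grate,peg] C=[flask,tube,drum]
Tick 4: prefer B, take node from B; A=[quill,tile] B=[fin,grate,peg] C=[flask,tube,drum,node]
Tick 5: prefer A, take quill from A; A=[tile] B=[fin,grate,peg] C=[flask,tube,drum,node,quill]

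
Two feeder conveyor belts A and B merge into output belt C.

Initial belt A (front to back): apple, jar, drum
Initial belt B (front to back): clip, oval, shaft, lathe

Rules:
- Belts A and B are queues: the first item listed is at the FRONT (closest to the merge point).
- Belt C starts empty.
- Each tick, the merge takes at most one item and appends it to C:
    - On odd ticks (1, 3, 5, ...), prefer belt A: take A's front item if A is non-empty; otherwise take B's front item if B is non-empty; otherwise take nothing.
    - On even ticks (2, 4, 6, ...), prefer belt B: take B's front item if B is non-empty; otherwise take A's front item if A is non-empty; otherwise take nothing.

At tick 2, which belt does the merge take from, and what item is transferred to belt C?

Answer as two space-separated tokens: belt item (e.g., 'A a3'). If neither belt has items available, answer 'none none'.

Tick 1: prefer A, take apple from A; A=[jar,drum] B=[clip,oval,shaft,lathe] C=[apple]
Tick 2: prefer B, take clip from B; A=[jar,drum] B=[oval,shaft,lathe] C=[apple,clip]

Answer: B clip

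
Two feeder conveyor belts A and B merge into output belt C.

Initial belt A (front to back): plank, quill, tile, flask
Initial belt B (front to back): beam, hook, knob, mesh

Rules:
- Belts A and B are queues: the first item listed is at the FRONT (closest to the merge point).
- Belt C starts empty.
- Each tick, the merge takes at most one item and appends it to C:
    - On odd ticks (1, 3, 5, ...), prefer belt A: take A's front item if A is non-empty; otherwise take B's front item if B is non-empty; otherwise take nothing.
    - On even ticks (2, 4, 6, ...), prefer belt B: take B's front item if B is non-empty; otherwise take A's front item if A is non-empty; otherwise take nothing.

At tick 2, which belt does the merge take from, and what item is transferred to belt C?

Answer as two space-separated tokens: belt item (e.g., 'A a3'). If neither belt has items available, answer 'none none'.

Answer: B beam

Derivation:
Tick 1: prefer A, take plank from A; A=[quill,tile,flask] B=[beam,hook,knob,mesh] C=[plank]
Tick 2: prefer B, take beam from B; A=[quill,tile,flask] B=[hook,knob,mesh] C=[plank,beam]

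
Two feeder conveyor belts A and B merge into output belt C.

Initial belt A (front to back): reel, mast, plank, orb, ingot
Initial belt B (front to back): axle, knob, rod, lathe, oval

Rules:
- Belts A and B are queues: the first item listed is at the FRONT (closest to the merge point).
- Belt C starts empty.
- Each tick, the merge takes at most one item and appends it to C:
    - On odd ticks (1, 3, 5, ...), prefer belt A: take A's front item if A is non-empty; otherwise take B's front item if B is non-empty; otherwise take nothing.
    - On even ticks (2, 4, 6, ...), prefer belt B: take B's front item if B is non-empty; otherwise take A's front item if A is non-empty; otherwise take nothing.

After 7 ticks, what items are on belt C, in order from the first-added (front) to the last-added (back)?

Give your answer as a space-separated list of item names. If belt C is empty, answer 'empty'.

Tick 1: prefer A, take reel from A; A=[mast,plank,orb,ingot] B=[axle,knob,rod,lathe,oval] C=[reel]
Tick 2: prefer B, take axle from B; A=[mast,plank,orb,ingot] B=[knob,rod,lathe,oval] C=[reel,axle]
Tick 3: prefer A, take mast from A; A=[plank,orb,ingot] B=[knob,rod,lathe,oval] C=[reel,axle,mast]
Tick 4: prefer B, take knob from B; A=[plank,orb,ingot] B=[rod,lathe,oval] C=[reel,axle,mast,knob]
Tick 5: prefer A, take plank from A; A=[orb,ingot] B=[rod,lathe,oval] C=[reel,axle,mast,knob,plank]
Tick 6: prefer B, take rod from B; A=[orb,ingot] B=[lathe,oval] C=[reel,axle,mast,knob,plank,rod]
Tick 7: prefer A, take orb from A; A=[ingot] B=[lathe,oval] C=[reel,axle,mast,knob,plank,rod,orb]

Answer: reel axle mast knob plank rod orb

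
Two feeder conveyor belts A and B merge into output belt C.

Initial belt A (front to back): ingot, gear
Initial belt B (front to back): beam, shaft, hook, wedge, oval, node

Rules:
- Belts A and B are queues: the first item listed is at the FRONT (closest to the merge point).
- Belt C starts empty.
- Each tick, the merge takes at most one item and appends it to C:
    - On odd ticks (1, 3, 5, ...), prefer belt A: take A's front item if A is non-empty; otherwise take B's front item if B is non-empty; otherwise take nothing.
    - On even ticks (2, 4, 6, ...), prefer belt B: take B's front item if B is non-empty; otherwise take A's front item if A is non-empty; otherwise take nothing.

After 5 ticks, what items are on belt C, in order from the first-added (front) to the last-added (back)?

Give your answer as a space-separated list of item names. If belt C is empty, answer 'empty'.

Tick 1: prefer A, take ingot from A; A=[gear] B=[beam,shaft,hook,wedge,oval,node] C=[ingot]
Tick 2: prefer B, take beam from B; A=[gear] B=[shaft,hook,wedge,oval,node] C=[ingot,beam]
Tick 3: prefer A, take gear from A; A=[-] B=[shaft,hook,wedge,oval,node] C=[ingot,beam,gear]
Tick 4: prefer B, take shaft from B; A=[-] B=[hook,wedge,oval,node] C=[ingot,beam,gear,shaft]
Tick 5: prefer A, take hook from B; A=[-] B=[wedge,oval,node] C=[ingot,beam,gear,shaft,hook]

Answer: ingot beam gear shaft hook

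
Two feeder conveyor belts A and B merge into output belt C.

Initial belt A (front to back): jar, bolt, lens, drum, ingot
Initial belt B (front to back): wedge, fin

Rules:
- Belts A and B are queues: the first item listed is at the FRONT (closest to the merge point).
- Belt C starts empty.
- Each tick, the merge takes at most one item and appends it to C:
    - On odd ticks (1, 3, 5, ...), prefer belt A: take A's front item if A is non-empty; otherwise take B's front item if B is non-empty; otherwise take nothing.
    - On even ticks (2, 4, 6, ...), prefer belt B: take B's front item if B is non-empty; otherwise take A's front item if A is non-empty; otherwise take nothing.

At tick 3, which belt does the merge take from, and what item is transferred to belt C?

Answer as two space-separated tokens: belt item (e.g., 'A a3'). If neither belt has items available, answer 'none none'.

Tick 1: prefer A, take jar from A; A=[bolt,lens,drum,ingot] B=[wedge,fin] C=[jar]
Tick 2: prefer B, take wedge from B; A=[bolt,lens,drum,ingot] B=[fin] C=[jar,wedge]
Tick 3: prefer A, take bolt from A; A=[lens,drum,ingot] B=[fin] C=[jar,wedge,bolt]

Answer: A bolt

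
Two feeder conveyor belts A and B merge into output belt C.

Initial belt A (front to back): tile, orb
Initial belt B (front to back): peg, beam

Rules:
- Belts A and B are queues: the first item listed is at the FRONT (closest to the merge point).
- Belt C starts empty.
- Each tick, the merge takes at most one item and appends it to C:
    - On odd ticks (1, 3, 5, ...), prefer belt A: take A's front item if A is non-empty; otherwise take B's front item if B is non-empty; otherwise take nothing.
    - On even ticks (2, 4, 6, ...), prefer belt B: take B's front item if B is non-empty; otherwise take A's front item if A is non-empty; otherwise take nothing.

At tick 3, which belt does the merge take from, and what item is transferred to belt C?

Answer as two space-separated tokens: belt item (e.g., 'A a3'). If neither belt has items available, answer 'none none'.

Answer: A orb

Derivation:
Tick 1: prefer A, take tile from A; A=[orb] B=[peg,beam] C=[tile]
Tick 2: prefer B, take peg from B; A=[orb] B=[beam] C=[tile,peg]
Tick 3: prefer A, take orb from A; A=[-] B=[beam] C=[tile,peg,orb]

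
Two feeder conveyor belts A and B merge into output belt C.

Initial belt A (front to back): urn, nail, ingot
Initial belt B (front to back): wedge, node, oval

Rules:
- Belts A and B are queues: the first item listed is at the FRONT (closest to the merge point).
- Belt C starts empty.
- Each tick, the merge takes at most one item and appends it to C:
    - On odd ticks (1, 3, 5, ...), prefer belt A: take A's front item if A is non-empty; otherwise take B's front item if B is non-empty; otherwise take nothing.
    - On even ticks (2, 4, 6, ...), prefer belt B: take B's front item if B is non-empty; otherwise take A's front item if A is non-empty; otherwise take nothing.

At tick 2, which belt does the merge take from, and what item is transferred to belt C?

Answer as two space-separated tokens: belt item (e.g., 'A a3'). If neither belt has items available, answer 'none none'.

Tick 1: prefer A, take urn from A; A=[nail,ingot] B=[wedge,node,oval] C=[urn]
Tick 2: prefer B, take wedge from B; A=[nail,ingot] B=[node,oval] C=[urn,wedge]

Answer: B wedge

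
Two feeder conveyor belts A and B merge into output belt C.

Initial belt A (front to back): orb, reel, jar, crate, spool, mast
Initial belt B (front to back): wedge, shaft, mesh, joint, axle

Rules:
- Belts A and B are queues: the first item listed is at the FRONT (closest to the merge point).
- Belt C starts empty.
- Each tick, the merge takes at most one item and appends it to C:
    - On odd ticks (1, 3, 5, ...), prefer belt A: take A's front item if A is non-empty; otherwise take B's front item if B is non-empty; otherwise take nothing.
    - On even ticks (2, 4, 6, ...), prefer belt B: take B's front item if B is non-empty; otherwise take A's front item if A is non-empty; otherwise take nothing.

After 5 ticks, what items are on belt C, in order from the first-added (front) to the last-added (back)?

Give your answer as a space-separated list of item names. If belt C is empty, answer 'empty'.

Answer: orb wedge reel shaft jar

Derivation:
Tick 1: prefer A, take orb from A; A=[reel,jar,crate,spool,mast] B=[wedge,shaft,mesh,joint,axle] C=[orb]
Tick 2: prefer B, take wedge from B; A=[reel,jar,crate,spool,mast] B=[shaft,mesh,joint,axle] C=[orb,wedge]
Tick 3: prefer A, take reel from A; A=[jar,crate,spool,mast] B=[shaft,mesh,joint,axle] C=[orb,wedge,reel]
Tick 4: prefer B, take shaft from B; A=[jar,crate,spool,mast] B=[mesh,joint,axle] C=[orb,wedge,reel,shaft]
Tick 5: prefer A, take jar from A; A=[crate,spool,mast] B=[mesh,joint,axle] C=[orb,wedge,reel,shaft,jar]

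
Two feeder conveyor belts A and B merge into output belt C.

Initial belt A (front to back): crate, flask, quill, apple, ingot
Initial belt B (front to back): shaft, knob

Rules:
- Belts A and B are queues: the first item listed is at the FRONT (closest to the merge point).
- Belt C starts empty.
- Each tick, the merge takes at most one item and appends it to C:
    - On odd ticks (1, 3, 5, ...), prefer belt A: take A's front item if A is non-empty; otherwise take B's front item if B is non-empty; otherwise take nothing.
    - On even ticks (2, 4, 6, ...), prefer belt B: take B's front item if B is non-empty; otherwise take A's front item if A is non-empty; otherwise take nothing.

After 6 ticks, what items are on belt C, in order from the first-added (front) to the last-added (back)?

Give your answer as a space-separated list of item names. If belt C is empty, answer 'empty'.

Tick 1: prefer A, take crate from A; A=[flask,quill,apple,ingot] B=[shaft,knob] C=[crate]
Tick 2: prefer B, take shaft from B; A=[flask,quill,apple,ingot] B=[knob] C=[crate,shaft]
Tick 3: prefer A, take flask from A; A=[quill,apple,ingot] B=[knob] C=[crate,shaft,flask]
Tick 4: prefer B, take knob from B; A=[quill,apple,ingot] B=[-] C=[crate,shaft,flask,knob]
Tick 5: prefer A, take quill from A; A=[apple,ingot] B=[-] C=[crate,shaft,flask,knob,quill]
Tick 6: prefer B, take apple from A; A=[ingot] B=[-] C=[crate,shaft,flask,knob,quill,apple]

Answer: crate shaft flask knob quill apple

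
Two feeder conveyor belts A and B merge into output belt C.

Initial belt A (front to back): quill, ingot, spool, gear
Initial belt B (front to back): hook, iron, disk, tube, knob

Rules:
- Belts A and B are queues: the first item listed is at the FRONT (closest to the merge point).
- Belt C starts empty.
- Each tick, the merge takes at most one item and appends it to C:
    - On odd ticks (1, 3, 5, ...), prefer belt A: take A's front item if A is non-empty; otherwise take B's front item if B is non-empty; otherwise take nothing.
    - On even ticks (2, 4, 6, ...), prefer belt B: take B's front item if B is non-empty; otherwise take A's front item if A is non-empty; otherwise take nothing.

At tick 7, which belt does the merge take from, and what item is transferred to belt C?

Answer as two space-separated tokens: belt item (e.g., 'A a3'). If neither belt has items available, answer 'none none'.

Answer: A gear

Derivation:
Tick 1: prefer A, take quill from A; A=[ingot,spool,gear] B=[hook,iron,disk,tube,knob] C=[quill]
Tick 2: prefer B, take hook from B; A=[ingot,spool,gear] B=[iron,disk,tube,knob] C=[quill,hook]
Tick 3: prefer A, take ingot from A; A=[spool,gear] B=[iron,disk,tube,knob] C=[quill,hook,ingot]
Tick 4: prefer B, take iron from B; A=[spool,gear] B=[disk,tube,knob] C=[quill,hook,ingot,iron]
Tick 5: prefer A, take spool from A; A=[gear] B=[disk,tube,knob] C=[quill,hook,ingot,iron,spool]
Tick 6: prefer B, take disk from B; A=[gear] B=[tube,knob] C=[quill,hook,ingot,iron,spool,disk]
Tick 7: prefer A, take gear from A; A=[-] B=[tube,knob] C=[quill,hook,ingot,iron,spool,disk,gear]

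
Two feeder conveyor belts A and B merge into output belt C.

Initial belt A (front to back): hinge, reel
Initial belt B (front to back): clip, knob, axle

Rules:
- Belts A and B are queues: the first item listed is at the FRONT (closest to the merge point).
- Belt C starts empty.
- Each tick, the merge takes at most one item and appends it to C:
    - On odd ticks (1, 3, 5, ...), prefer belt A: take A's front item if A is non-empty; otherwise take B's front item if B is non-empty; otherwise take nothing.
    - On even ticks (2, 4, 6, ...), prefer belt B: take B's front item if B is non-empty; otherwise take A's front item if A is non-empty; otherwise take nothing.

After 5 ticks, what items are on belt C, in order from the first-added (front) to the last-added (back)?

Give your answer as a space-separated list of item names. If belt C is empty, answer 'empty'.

Tick 1: prefer A, take hinge from A; A=[reel] B=[clip,knob,axle] C=[hinge]
Tick 2: prefer B, take clip from B; A=[reel] B=[knob,axle] C=[hinge,clip]
Tick 3: prefer A, take reel from A; A=[-] B=[knob,axle] C=[hinge,clip,reel]
Tick 4: prefer B, take knob from B; A=[-] B=[axle] C=[hinge,clip,reel,knob]
Tick 5: prefer A, take axle from B; A=[-] B=[-] C=[hinge,clip,reel,knob,axle]

Answer: hinge clip reel knob axle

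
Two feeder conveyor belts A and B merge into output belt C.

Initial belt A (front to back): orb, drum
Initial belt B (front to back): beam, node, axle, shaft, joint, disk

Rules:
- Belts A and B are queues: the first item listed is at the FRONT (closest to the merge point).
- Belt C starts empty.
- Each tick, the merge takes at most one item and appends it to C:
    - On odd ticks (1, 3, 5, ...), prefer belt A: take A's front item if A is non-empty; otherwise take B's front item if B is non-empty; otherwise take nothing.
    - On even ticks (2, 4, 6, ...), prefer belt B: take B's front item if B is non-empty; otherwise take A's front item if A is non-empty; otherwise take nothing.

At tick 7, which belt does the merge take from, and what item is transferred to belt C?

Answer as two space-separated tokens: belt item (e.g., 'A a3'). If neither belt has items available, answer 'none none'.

Tick 1: prefer A, take orb from A; A=[drum] B=[beam,node,axle,shaft,joint,disk] C=[orb]
Tick 2: prefer B, take beam from B; A=[drum] B=[node,axle,shaft,joint,disk] C=[orb,beam]
Tick 3: prefer A, take drum from A; A=[-] B=[node,axle,shaft,joint,disk] C=[orb,beam,drum]
Tick 4: prefer B, take node from B; A=[-] B=[axle,shaft,joint,disk] C=[orb,beam,drum,node]
Tick 5: prefer A, take axle from B; A=[-] B=[shaft,joint,disk] C=[orb,beam,drum,node,axle]
Tick 6: prefer B, take shaft from B; A=[-] B=[joint,disk] C=[orb,beam,drum,node,axle,shaft]
Tick 7: prefer A, take joint from B; A=[-] B=[disk] C=[orb,beam,drum,node,axle,shaft,joint]

Answer: B joint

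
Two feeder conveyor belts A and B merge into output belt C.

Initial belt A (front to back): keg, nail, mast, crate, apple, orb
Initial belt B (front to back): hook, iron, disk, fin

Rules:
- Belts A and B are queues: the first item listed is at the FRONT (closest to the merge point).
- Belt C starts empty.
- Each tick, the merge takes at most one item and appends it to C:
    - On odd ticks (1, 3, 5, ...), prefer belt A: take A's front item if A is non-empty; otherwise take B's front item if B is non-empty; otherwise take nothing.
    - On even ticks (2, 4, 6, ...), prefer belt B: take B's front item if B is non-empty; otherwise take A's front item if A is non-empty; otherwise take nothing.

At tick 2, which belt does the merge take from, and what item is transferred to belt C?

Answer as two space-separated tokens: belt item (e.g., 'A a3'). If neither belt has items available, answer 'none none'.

Tick 1: prefer A, take keg from A; A=[nail,mast,crate,apple,orb] B=[hook,iron,disk,fin] C=[keg]
Tick 2: prefer B, take hook from B; A=[nail,mast,crate,apple,orb] B=[iron,disk,fin] C=[keg,hook]

Answer: B hook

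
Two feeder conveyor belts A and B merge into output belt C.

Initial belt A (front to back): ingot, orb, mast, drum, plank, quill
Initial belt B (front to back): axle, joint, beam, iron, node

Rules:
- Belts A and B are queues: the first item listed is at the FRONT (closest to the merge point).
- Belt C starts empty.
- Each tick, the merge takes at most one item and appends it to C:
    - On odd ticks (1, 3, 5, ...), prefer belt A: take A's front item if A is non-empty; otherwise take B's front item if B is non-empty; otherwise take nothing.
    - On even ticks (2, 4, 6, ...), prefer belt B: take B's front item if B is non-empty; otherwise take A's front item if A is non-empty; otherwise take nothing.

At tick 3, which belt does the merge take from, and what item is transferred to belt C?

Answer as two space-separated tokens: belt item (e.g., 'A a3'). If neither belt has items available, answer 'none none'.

Tick 1: prefer A, take ingot from A; A=[orb,mast,drum,plank,quill] B=[axle,joint,beam,iron,node] C=[ingot]
Tick 2: prefer B, take axle from B; A=[orb,mast,drum,plank,quill] B=[joint,beam,iron,node] C=[ingot,axle]
Tick 3: prefer A, take orb from A; A=[mast,drum,plank,quill] B=[joint,beam,iron,node] C=[ingot,axle,orb]

Answer: A orb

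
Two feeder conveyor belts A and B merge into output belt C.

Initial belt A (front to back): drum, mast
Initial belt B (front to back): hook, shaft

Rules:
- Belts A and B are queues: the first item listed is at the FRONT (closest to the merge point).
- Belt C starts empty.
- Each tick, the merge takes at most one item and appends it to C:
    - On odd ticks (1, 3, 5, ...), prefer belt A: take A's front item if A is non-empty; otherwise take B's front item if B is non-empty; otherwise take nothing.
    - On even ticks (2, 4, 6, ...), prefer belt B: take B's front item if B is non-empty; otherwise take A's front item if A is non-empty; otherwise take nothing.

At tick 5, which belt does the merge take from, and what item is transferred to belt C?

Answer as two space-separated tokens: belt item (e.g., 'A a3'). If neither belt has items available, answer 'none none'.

Tick 1: prefer A, take drum from A; A=[mast] B=[hook,shaft] C=[drum]
Tick 2: prefer B, take hook from B; A=[mast] B=[shaft] C=[drum,hook]
Tick 3: prefer A, take mast from A; A=[-] B=[shaft] C=[drum,hook,mast]
Tick 4: prefer B, take shaft from B; A=[-] B=[-] C=[drum,hook,mast,shaft]
Tick 5: prefer A, both empty, nothing taken; A=[-] B=[-] C=[drum,hook,mast,shaft]

Answer: none none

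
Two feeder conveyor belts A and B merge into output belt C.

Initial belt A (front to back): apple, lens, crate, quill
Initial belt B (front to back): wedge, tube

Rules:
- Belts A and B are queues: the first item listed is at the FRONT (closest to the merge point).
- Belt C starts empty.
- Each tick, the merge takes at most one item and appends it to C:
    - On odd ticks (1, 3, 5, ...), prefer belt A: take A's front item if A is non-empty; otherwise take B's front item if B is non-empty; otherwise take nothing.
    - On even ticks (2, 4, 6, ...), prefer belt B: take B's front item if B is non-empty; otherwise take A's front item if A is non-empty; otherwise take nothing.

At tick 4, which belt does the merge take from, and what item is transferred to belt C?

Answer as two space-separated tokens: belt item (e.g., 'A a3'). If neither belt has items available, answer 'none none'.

Answer: B tube

Derivation:
Tick 1: prefer A, take apple from A; A=[lens,crate,quill] B=[wedge,tube] C=[apple]
Tick 2: prefer B, take wedge from B; A=[lens,crate,quill] B=[tube] C=[apple,wedge]
Tick 3: prefer A, take lens from A; A=[crate,quill] B=[tube] C=[apple,wedge,lens]
Tick 4: prefer B, take tube from B; A=[crate,quill] B=[-] C=[apple,wedge,lens,tube]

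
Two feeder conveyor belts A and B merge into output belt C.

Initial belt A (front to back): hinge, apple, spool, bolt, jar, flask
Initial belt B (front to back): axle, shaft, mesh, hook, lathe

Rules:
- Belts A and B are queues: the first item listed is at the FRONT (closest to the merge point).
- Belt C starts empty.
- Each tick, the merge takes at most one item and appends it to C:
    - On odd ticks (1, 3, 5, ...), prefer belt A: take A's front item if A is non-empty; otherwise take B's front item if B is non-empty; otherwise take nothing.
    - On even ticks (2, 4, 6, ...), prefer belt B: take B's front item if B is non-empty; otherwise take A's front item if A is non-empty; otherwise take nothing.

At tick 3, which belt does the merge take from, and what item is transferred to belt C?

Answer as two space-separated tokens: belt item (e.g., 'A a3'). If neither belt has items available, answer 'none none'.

Answer: A apple

Derivation:
Tick 1: prefer A, take hinge from A; A=[apple,spool,bolt,jar,flask] B=[axle,shaft,mesh,hook,lathe] C=[hinge]
Tick 2: prefer B, take axle from B; A=[apple,spool,bolt,jar,flask] B=[shaft,mesh,hook,lathe] C=[hinge,axle]
Tick 3: prefer A, take apple from A; A=[spool,bolt,jar,flask] B=[shaft,mesh,hook,lathe] C=[hinge,axle,apple]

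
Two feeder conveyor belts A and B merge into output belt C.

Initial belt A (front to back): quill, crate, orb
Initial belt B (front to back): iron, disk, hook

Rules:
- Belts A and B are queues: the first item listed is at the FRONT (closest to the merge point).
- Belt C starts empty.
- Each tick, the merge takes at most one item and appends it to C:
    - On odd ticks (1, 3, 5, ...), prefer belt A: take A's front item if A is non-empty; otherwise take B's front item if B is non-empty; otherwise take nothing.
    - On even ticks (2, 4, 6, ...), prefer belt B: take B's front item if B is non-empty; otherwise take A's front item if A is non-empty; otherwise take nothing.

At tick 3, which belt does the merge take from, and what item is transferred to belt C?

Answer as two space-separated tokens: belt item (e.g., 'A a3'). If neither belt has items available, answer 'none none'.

Answer: A crate

Derivation:
Tick 1: prefer A, take quill from A; A=[crate,orb] B=[iron,disk,hook] C=[quill]
Tick 2: prefer B, take iron from B; A=[crate,orb] B=[disk,hook] C=[quill,iron]
Tick 3: prefer A, take crate from A; A=[orb] B=[disk,hook] C=[quill,iron,crate]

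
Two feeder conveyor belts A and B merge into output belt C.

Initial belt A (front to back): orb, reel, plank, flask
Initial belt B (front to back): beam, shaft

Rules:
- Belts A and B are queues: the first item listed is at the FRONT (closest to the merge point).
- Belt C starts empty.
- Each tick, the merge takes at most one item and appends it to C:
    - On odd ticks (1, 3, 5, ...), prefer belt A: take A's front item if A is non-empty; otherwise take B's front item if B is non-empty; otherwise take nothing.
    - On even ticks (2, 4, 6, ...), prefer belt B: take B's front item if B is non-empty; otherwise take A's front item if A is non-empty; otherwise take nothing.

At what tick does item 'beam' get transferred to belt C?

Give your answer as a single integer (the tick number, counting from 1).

Tick 1: prefer A, take orb from A; A=[reel,plank,flask] B=[beam,shaft] C=[orb]
Tick 2: prefer B, take beam from B; A=[reel,plank,flask] B=[shaft] C=[orb,beam]

Answer: 2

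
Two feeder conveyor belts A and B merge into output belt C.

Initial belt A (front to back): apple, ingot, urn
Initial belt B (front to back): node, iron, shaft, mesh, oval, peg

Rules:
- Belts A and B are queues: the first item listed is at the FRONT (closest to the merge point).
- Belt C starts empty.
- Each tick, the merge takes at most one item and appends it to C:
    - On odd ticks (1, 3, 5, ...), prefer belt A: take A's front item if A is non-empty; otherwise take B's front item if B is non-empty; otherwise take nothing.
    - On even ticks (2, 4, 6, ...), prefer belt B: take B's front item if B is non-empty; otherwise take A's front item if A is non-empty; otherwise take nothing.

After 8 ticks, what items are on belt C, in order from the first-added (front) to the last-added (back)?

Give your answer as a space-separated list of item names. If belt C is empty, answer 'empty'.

Answer: apple node ingot iron urn shaft mesh oval

Derivation:
Tick 1: prefer A, take apple from A; A=[ingot,urn] B=[node,iron,shaft,mesh,oval,peg] C=[apple]
Tick 2: prefer B, take node from B; A=[ingot,urn] B=[iron,shaft,mesh,oval,peg] C=[apple,node]
Tick 3: prefer A, take ingot from A; A=[urn] B=[iron,shaft,mesh,oval,peg] C=[apple,node,ingot]
Tick 4: prefer B, take iron from B; A=[urn] B=[shaft,mesh,oval,peg] C=[apple,node,ingot,iron]
Tick 5: prefer A, take urn from A; A=[-] B=[shaft,mesh,oval,peg] C=[apple,node,ingot,iron,urn]
Tick 6: prefer B, take shaft from B; A=[-] B=[mesh,oval,peg] C=[apple,node,ingot,iron,urn,shaft]
Tick 7: prefer A, take mesh from B; A=[-] B=[oval,peg] C=[apple,node,ingot,iron,urn,shaft,mesh]
Tick 8: prefer B, take oval from B; A=[-] B=[peg] C=[apple,node,ingot,iron,urn,shaft,mesh,oval]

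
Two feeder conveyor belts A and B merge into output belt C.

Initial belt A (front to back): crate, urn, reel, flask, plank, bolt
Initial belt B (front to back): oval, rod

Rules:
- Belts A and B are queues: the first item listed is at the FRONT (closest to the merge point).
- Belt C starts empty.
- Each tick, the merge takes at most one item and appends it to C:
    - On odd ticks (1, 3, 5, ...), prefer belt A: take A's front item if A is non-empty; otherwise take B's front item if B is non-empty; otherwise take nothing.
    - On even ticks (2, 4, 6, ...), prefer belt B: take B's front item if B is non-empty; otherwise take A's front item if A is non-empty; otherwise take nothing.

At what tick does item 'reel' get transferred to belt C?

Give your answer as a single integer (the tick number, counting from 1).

Answer: 5

Derivation:
Tick 1: prefer A, take crate from A; A=[urn,reel,flask,plank,bolt] B=[oval,rod] C=[crate]
Tick 2: prefer B, take oval from B; A=[urn,reel,flask,plank,bolt] B=[rod] C=[crate,oval]
Tick 3: prefer A, take urn from A; A=[reel,flask,plank,bolt] B=[rod] C=[crate,oval,urn]
Tick 4: prefer B, take rod from B; A=[reel,flask,plank,bolt] B=[-] C=[crate,oval,urn,rod]
Tick 5: prefer A, take reel from A; A=[flask,plank,bolt] B=[-] C=[crate,oval,urn,rod,reel]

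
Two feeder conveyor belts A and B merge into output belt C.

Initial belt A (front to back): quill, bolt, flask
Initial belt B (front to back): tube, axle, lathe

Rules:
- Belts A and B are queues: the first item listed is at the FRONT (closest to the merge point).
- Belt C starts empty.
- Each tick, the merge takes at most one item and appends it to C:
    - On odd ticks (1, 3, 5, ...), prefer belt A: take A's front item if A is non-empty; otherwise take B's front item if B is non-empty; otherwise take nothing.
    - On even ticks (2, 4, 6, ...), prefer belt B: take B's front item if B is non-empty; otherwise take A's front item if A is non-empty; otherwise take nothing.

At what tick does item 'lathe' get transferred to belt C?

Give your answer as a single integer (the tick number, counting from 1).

Answer: 6

Derivation:
Tick 1: prefer A, take quill from A; A=[bolt,flask] B=[tube,axle,lathe] C=[quill]
Tick 2: prefer B, take tube from B; A=[bolt,flask] B=[axle,lathe] C=[quill,tube]
Tick 3: prefer A, take bolt from A; A=[flask] B=[axle,lathe] C=[quill,tube,bolt]
Tick 4: prefer B, take axle from B; A=[flask] B=[lathe] C=[quill,tube,bolt,axle]
Tick 5: prefer A, take flask from A; A=[-] B=[lathe] C=[quill,tube,bolt,axle,flask]
Tick 6: prefer B, take lathe from B; A=[-] B=[-] C=[quill,tube,bolt,axle,flask,lathe]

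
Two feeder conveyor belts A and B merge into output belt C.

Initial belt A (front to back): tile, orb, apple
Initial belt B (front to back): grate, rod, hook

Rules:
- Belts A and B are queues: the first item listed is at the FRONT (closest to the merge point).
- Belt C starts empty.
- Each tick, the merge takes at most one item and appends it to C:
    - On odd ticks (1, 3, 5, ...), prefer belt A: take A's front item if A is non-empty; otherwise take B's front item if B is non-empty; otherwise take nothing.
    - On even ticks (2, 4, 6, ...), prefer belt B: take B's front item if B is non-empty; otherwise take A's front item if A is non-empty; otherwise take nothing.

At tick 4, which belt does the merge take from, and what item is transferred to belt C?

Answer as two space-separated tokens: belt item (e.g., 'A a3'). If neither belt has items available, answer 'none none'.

Answer: B rod

Derivation:
Tick 1: prefer A, take tile from A; A=[orb,apple] B=[grate,rod,hook] C=[tile]
Tick 2: prefer B, take grate from B; A=[orb,apple] B=[rod,hook] C=[tile,grate]
Tick 3: prefer A, take orb from A; A=[apple] B=[rod,hook] C=[tile,grate,orb]
Tick 4: prefer B, take rod from B; A=[apple] B=[hook] C=[tile,grate,orb,rod]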